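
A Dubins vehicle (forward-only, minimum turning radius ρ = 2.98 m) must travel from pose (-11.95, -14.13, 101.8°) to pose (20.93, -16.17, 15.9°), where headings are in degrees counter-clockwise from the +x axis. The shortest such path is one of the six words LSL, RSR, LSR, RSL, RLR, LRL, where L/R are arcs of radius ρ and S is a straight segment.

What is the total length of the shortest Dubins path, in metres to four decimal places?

Let ψ = atan2(Δy, Δx) = atan2(-2.04, 32.88) = -3.5503° be the start→goal bearing.
Normalize: d = |goal − start| / ρ = 32.943224/2.98 = 11.054773, α = (θ_start − ψ) mod 360° = 105.3503° = 1.838710 rad, β = (θ_goal − ψ) mod 360° = 19.4503° = 0.339472 rad.
Common terms: sin α = 0.964325, cos α = -0.264720, sin β = 0.332989, cos β = 0.942931, cos(α−β) = 0.071497, d² = 122.208009. Work in radians in the unit-radius frame; every candidate has L = ρ·(t + p + q).
LSL: p² = 2 + d² − 2cos(α−β) + 2d(sin α − sin β) = 138.023575; p = √p² = 11.748344; φ = atan2(cos β − cos α, d + sin α − sin β) = 0.102975 rad; t = (φ − α) mod 2π = 4.547451 rad, q = (β − φ) mod 2π = 0.236497 rad → L = 2.98·(4.547451 + 11.748344 + 0.236497) = 2.98·16.532291 = 49.266227 m
RSR: p² = 2 + d² − 2cos(α−β) + 2d(sin β − sin α) = 110.106452; p = √p² = 10.493162; φ = atan2(cos α − cos β, d − sin α + sin β) = -0.115345 rad; t = (α − φ) mod 2π = 1.954054 rad, q = (φ − β) mod 2π = 5.828369 rad → L = 2.98·(1.954054 + 10.493162 + 5.828369) = 2.98·18.275585 = 54.461244 m
LSR: p² = d² − 2 + 2cos(α−β) + 2d(sin α + sin β) = 149.034037; p = √p² = 12.207950; φ = atan2(−cos α − cos β, d + sin α + sin β) − atan2(−2, p) = 0.107534 rad; t = (φ − α) mod 2π = 4.552009 rad, q = (φ − β) mod 2π = 6.051247 rad → L = 2.98·(4.552009 + 12.207950 + 6.051247) = 2.98·22.811206 = 67.977395 m
RSL: p² = d² − 2 + 2cos(α−β) − 2d(sin α + sin β) = 91.667971; p = √p² = 9.574339; φ = atan2(cos α + cos β, d − sin α − sin β) − atan2(2, p) = -0.136535 rad; t = (α − φ) mod 2π = 1.975245 rad, q = (β − φ) mod 2π = 0.476007 rad → L = 2.98·(1.975245 + 9.574339 + 0.476007) = 2.98·12.025591 = 35.836260 m
RLR: c = (6 − d² + 2cos(α−β) + 2d(sin α − sin β))/8 = -12.763307, |c| > 1 → infeasible
LRL: c = (6 − d² + 2cos(α−β) − 2d(sin α − sin β))/8 = -16.252947, |c| > 1 → infeasible
Shortest: RSL with L = 35.836260 m ≈ 35.8363 m

35.8363 m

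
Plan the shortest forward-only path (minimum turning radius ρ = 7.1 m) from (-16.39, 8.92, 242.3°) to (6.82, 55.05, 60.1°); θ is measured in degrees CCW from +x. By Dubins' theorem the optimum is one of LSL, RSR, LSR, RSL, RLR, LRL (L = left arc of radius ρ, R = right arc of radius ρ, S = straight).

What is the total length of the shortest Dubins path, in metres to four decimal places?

75.6566 m

Let ψ = atan2(Δy, Δx) = atan2(46.13, 23.21) = 63.2911° be the start→goal bearing.
Normalize: d = |goal − start| / ρ = 51.639917/7.1 = 7.273228, α = (θ_start − ψ) mod 360° = 179.0089° = 3.124296 rad, β = (θ_goal − ψ) mod 360° = 356.8089° = 6.227491 rad.
Common terms: sin α = 0.017296, cos α = -0.999850, sin β = -0.055666, cos β = 0.998449, cos(α−β) = -0.999263, d² = 52.899841. Work in radians in the unit-radius frame; every candidate has L = ρ·(t + p + q).
LSL: p² = 2 + d² − 2cos(α−β) + 2d(sin α − sin β) = 57.959703; p = √p² = 7.613127; φ = atan2(cos β − cos α, d + sin α − sin β) = 0.265592 rad; t = (φ − α) mod 2π = 3.424482 rad, q = (β − φ) mod 2π = 5.961899 rad → L = 7.1·(3.424482 + 7.613127 + 5.961899) = 7.1·16.999508 = 120.696505 m
RSR: p² = 2 + d² − 2cos(α−β) + 2d(sin β − sin α) = 55.837031; p = √p² = 7.472418; φ = atan2(cos α − cos β, d − sin α + sin β) = -0.270718 rad; t = (α − φ) mod 2π = 3.395014 rad, q = (φ − β) mod 2π = 6.068162 rad → L = 7.1·(3.395014 + 7.472418 + 6.068162) = 7.1·16.935593 = 120.242712 m
LSR: p² = d² − 2 + 2cos(α−β) + 2d(sin α + sin β) = 48.343178; p = √p² = 6.952926; φ = atan2(−cos α − cos β, d + sin α + sin β) − atan2(−2, p) = 0.280281 rad; t = (φ − α) mod 2π = 3.439171 rad, q = (φ − β) mod 2π = 0.335975 rad → L = 7.1·(3.439171 + 6.952926 + 0.335975) = 7.1·10.728072 = 76.169308 m
RSL: p² = d² − 2 + 2cos(α−β) − 2d(sin α + sin β) = 49.459453; p = √p² = 7.032742; φ = atan2(cos α + cos β, d − sin α − sin β) − atan2(2, p) = -0.277261 rad; t = (α − φ) mod 2π = 3.401557 rad, q = (β − φ) mod 2π = 0.221567 rad → L = 7.1·(3.401557 + 7.032742 + 0.221567) = 7.1·10.655865 = 75.656640 m
RLR: c = (6 − d² + 2cos(α−β) + 2d(sin α − sin β))/8 = -5.979629, |c| > 1 → infeasible
LRL: c = (6 − d² + 2cos(α−β) − 2d(sin α − sin β))/8 = -6.244963, |c| > 1 → infeasible
Shortest: RSL with L = 75.656640 m ≈ 75.6566 m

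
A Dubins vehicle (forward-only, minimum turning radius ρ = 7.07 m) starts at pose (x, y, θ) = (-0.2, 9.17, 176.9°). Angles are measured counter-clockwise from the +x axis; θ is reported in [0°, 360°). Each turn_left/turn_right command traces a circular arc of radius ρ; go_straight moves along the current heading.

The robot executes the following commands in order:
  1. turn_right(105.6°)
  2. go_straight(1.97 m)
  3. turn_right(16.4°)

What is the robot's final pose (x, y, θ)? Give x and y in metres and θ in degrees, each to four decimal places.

set_pose: (x, y, θ) = (-0.2000, 9.1700, 176.9000°), ρ = 7.07
turn_right(105.6°): centre at ρ to the right, rotate −105.6° → (-6.5144, 18.4964, 71.3000°)
go_straight(1.97): x += 1.97·cos θ, y += 1.97·sin θ → (-5.8828, 20.3624, 71.3000°)
turn_right(16.4°): centre at ρ to the right, rotate −16.4° → (-4.9704, 22.1609, 54.9000°)

(-4.9704, 22.1609, 54.9000°)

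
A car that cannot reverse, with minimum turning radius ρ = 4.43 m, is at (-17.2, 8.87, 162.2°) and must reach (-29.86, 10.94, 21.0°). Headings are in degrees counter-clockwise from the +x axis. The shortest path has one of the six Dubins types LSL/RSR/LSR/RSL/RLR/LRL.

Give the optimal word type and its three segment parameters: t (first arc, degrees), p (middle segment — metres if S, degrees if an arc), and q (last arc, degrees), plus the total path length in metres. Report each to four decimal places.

LSR: t = 68.2019°, p = 4.5360 m, q = 209.4019°, L = 25.9998 m

Let ψ = atan2(Δy, Δx) = atan2(2.07, -12.66) = 170.7139° be the start→goal bearing.
Normalize: d = |goal − start| / ρ = 12.828114/4.43 = 2.895737, α = (θ_start − ψ) mod 360° = 351.4861° = 6.134590 rad, β = (θ_goal − ψ) mod 360° = 210.2861° = 3.670185 rad.
Common terms: sin α = -0.148049, cos α = 0.988980, sin β = -0.504318, cos β = -0.863518, cos(α−β) = -0.779338, d² = 8.385291. Work in radians in the unit-radius frame; every candidate has L = ρ·(t + p + q).
LSL: p² = 2 + d² − 2cos(α−β) + 2d(sin α − sin β) = 14.007288; p = √p² = 3.742631; φ = atan2(cos β − cos α, d + sin α − sin β) = -0.517803 rad; t = (φ − α) mod 2π = 5.913978 rad, q = (β − φ) mod 2π = 4.187987 rad → L = 4.43·(5.913978 + 3.742631 + 4.187987) = 4.43·13.844597 = 61.331564 m
RSR: p² = 2 + d² − 2cos(α−β) + 2d(sin β − sin α) = 9.880647; p = √p² = 3.143350; φ = atan2(cos α − cos β, d − sin α + sin β) = 0.630240 rad; t = (α − φ) mod 2π = 5.504349 rad, q = (φ − β) mod 2π = 3.243241 rad → L = 4.43·(5.504349 + 3.143350 + 3.243241) = 4.43·11.890940 = 52.676863 m
LSR: p² = d² − 2 + 2cos(α−β) + 2d(sin α + sin β) = 1.048446; p = √p² = 1.023937; φ = atan2(−cos α − cos β, d + sin α + sin β) − atan2(−2, p) = 1.041752 rad; t = (φ − α) mod 2π = 1.190348 rad, q = (φ − β) mod 2π = 3.654753 rad → L = 4.43·(1.190348 + 1.023937 + 3.654753) = 4.43·5.869038 = 25.999837 m
RSL: p² = d² − 2 + 2cos(α−β) − 2d(sin α + sin β) = 8.604784; p = √p² = 2.933391; φ = atan2(cos α + cos β, d − sin α − sin β) − atan2(2, p) = -0.563064 rad; t = (α − φ) mod 2π = 0.414468 rad, q = (β − φ) mod 2π = 4.233249 rad → L = 4.43·(0.414468 + 2.933391 + 4.233249) = 4.43·7.581109 = 33.584311 m
RLR: c = (6 − d² + 2cos(α−β) + 2d(sin α − sin β))/8 = -0.235081; p = 2π − arccos c = 4.475087 rad; φ = atan2(cos α − cos β, d − sin α + sin β) = 0.630240 rad; t = (α − φ + p/2) mod 2π = 1.458708 rad, q = (α − β − t + p) mod 2π = 5.480784 rad → L = 4.43·(1.458708 + 4.475087 + 5.480784) = 4.43·11.414579 = 50.566587 m
LRL: c = (6 − d² + 2cos(α−β) − 2d(sin α − sin β))/8 = -0.750911; p = 2π − arccos c = 3.862949 rad; φ = atan2(cos β − cos α, d + sin α − sin β) = -0.517803 rad; t = (φ − α + p/2) mod 2π = 1.562267 rad, q = (β − α − t + p) mod 2π = 6.119462 rad → L = 4.43·(1.562267 + 3.862949 + 6.119462) = 4.43·11.544678 = 51.142922 m
Shortest: LSR with L = 25.999837 m ≈ 25.9998 m
Convert LSR to answer units (arcs ×180/π): t = 1.190348·180/π = 68.2019°, p = ρ·p = 4.43·1.023937 = 4.5360 m, q = 3.654753·180/π = 209.4019°, L = 25.9998 m.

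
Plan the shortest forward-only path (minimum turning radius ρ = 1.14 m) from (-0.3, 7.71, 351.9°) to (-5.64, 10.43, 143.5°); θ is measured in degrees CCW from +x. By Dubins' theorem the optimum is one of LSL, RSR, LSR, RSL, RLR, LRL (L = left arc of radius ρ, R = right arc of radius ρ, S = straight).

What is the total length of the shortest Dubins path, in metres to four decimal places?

Let ψ = atan2(Δy, Δx) = atan2(2.72, -5.34) = 153.0074° be the start→goal bearing.
Normalize: d = |goal − start| / ρ = 5.992829/1.14 = 5.256868, α = (θ_start − ψ) mod 360° = 198.8926° = 3.471331 rad, β = (θ_goal − ψ) mod 360° = 350.4926° = 6.117250 rad.
Common terms: sin α = -0.323796, cos α = -0.946127, sin β = -0.165175, cos β = 0.986264, cos(α−β) = -0.879649, d² = 27.634657. Work in radians in the unit-radius frame; every candidate has L = ρ·(t + p + q).
LSL: p² = 2 + d² − 2cos(α−β) + 2d(sin α − sin β) = 29.726254; p = √p² = 5.452179; φ = atan2(cos β − cos α, d + sin α − sin β) = 0.362300 rad; t = (φ − α) mod 2π = 3.174154 rad, q = (β − φ) mod 2π = 5.754951 rad → L = 1.14·(3.174154 + 5.452179 + 5.754951) = 1.14·14.381283 = 16.394663 m
RSR: p² = 2 + d² − 2cos(α−β) + 2d(sin β − sin α) = 33.061654; p = √p² = 5.749926; φ = atan2(cos α − cos β, d − sin α + sin β) = -0.342744 rad; t = (α − φ) mod 2π = 3.814075 rad, q = (φ − β) mod 2π = 6.106377 rad → L = 1.14·(3.814075 + 5.749926 + 6.106377) = 1.14·15.670378 = 17.864231 m
LSR: p² = d² − 2 + 2cos(α−β) + 2d(sin α + sin β) = 18.734457; p = √p² = 4.328332; φ = atan2(−cos α − cos β, d + sin α + sin β) − atan2(−2, p) = 0.424429 rad; t = (φ − α) mod 2π = 3.236283 rad, q = (φ − β) mod 2π = 0.590364 rad → L = 1.14·(3.236283 + 4.328332 + 0.590364) = 1.14·8.154980 = 9.296677 m
RSL: p² = d² − 2 + 2cos(α−β) − 2d(sin α + sin β) = 29.016263; p = √p² = 5.386675; φ = atan2(cos α + cos β, d − sin α − sin β) − atan2(2, p) = -0.348526 rad; t = (α − φ) mod 2π = 3.819857 rad, q = (β − φ) mod 2π = 0.182591 rad → L = 1.14·(3.819857 + 5.386675 + 0.182591) = 1.14·9.389122 = 10.703599 m
RLR: c = (6 − d² + 2cos(α−β) + 2d(sin α − sin β))/8 = -3.132707, |c| > 1 → infeasible
LRL: c = (6 − d² + 2cos(α−β) − 2d(sin α − sin β))/8 = -2.715782, |c| > 1 → infeasible
Shortest: LSR with L = 9.296677 m ≈ 9.2967 m

9.2967 m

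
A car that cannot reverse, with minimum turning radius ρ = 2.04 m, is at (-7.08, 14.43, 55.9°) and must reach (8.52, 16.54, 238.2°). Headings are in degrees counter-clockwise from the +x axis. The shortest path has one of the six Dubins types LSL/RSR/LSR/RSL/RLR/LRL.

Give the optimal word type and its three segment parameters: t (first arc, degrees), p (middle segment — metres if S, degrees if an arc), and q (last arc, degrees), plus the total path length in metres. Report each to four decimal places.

RSR: t = 36.3306°, p = 12.9235 m, q = 141.3694°, L = 19.2504 m

Let ψ = atan2(Δy, Δx) = atan2(2.11, 15.60) = 7.7029° be the start→goal bearing.
Normalize: d = |goal − start| / ρ = 15.742049/2.04 = 7.716691, α = (θ_start − ψ) mod 360° = 48.1971° = 0.841199 rad, β = (θ_goal − ψ) mod 360° = 230.4971° = 4.022934 rad.
Common terms: sin α = 0.745443, cos α = 0.666570, sin β = -0.771593, cos β = -0.636117, cos(α−β) = -0.999194, d² = 59.547314. Work in radians in the unit-radius frame; every candidate has L = ρ·(t + p + q).
LSL: p² = 2 + d² − 2cos(α−β) + 2d(sin α − sin β) = 86.958685; p = √p² = 9.325164; φ = atan2(cos β − cos α, d + sin α − sin β) = -0.140154 rad; t = (φ − α) mod 2π = 5.301833 rad, q = (β − φ) mod 2π = 4.163088 rad → L = 2.04·(5.301833 + 9.325164 + 4.163088) = 2.04·18.790085 = 38.331773 m
RSR: p² = 2 + d² − 2cos(α−β) + 2d(sin β − sin α) = 40.132720; p = √p² = 6.335039; φ = atan2(cos α − cos β, d − sin α + sin β) = 0.207109 rad; t = (α − φ) mod 2π = 0.634089 rad, q = (φ − β) mod 2π = 2.467361 rad → L = 2.04·(0.634089 + 6.335039 + 2.467361) = 2.04·9.436489 = 19.250438 m
LSR: p² = d² − 2 + 2cos(α−β) + 2d(sin α + sin β) = 55.145340; p = √p² = 7.425991; φ = atan2(−cos α − cos β, d + sin α + sin β) − atan2(−2, p) = 0.259122 rad; t = (φ − α) mod 2π = 5.701109 rad, q = (φ − β) mod 2π = 2.519374 rad → L = 2.04·(5.701109 + 7.425991 + 2.519374) = 2.04·15.646474 = 31.918806 m
RSL: p² = d² − 2 + 2cos(α−β) − 2d(sin α + sin β) = 55.952509; p = √p² = 7.480141; φ = atan2(cos α + cos β, d − sin α − sin β) − atan2(2, p) = -0.257330 rad; t = (α − φ) mod 2π = 1.098529 rad, q = (β − φ) mod 2π = 4.280264 rad → L = 2.04·(1.098529 + 7.480141 + 4.280264) = 2.04·12.858934 = 26.232225 m
RLR: c = (6 − d² + 2cos(α−β) + 2d(sin α − sin β))/8 = -4.016590, |c| > 1 → infeasible
LRL: c = (6 − d² + 2cos(α−β) − 2d(sin α − sin β))/8 = -9.869836, |c| > 1 → infeasible
Shortest: RSR with L = 19.250438 m ≈ 19.2504 m
Convert RSR to answer units (arcs ×180/π): t = 0.634089·180/π = 36.3306°, p = ρ·p = 2.04·6.335039 = 12.9235 m, q = 2.467361·180/π = 141.3694°, L = 19.2504 m.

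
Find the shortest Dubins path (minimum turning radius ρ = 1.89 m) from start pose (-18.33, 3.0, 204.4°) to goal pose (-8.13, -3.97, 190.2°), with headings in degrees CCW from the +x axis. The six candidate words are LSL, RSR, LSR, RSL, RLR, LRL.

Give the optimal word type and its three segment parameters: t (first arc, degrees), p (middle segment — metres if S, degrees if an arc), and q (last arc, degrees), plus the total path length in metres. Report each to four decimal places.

LSR: t = 158.0890°, p = 8.9288 m, q = 172.2890°, L = 19.8269 m

Let ψ = atan2(Δy, Δx) = atan2(-6.97, 10.20) = -34.3461° be the start→goal bearing.
Normalize: d = |goal − start| / ρ = 12.353983/1.89 = 6.536499, α = (θ_start − ψ) mod 360° = 238.7461° = 4.166905 rad, β = (θ_goal − ψ) mod 360° = 224.5461° = 3.919069 rad.
Common terms: sin α = -0.854877, cos α = -0.518831, sin β = -0.701483, cos β = -0.712686, cos(α−β) = 0.969445, d² = 42.725820. Work in radians in the unit-radius frame; every candidate has L = ρ·(t + p + q).
LSL: p² = 2 + d² − 2cos(α−β) + 2d(sin α − sin β) = 40.781614; p = √p² = 6.386048; φ = atan2(cos β − cos α, d + sin α − sin β) = -0.030361 rad; t = (φ − α) mod 2π = 2.085919 rad, q = (β − φ) mod 2π = 3.949429 rad → L = 1.89·(2.085919 + 6.386048 + 3.949429) = 1.89·12.421397 = 23.476440 m
RSR: p² = 2 + d² − 2cos(α−β) + 2d(sin β − sin α) = 44.792244; p = √p² = 6.692701; φ = atan2(cos α − cos β, d − sin α + sin β) = 0.028969 rad; t = (α − φ) mod 2π = 4.137936 rad, q = (φ − β) mod 2π = 2.393086 rad → L = 1.89·(4.137936 + 6.692701 + 2.393086) = 1.89·13.223723 = 24.992836 m
LSR: p² = d² − 2 + 2cos(α−β) + 2d(sin α + sin β) = 22.318427; p = √p² = 4.724238; φ = atan2(−cos α − cos β, d + sin α + sin β) − atan2(−2, p) = 0.642894 rad; t = (φ − α) mod 2π = 2.759173 rad, q = (φ − β) mod 2π = 3.007010 rad → L = 1.89·(2.759173 + 4.724238 + 3.007010) = 1.89·10.490422 = 19.826897 m
RSL: p² = d² − 2 + 2cos(α−β) − 2d(sin α + sin β) = 63.010994; p = √p² = 7.937946; φ = atan2(cos α + cos β, d − sin α − sin β) − atan2(2, p) = -0.397832 rad; t = (α − φ) mod 2π = 4.564738 rad, q = (β − φ) mod 2π = 4.316901 rad → L = 1.89·(4.564738 + 7.937946 + 4.316901) = 1.89·16.819585 = 31.789015 m
RLR: c = (6 − d² + 2cos(α−β) + 2d(sin α − sin β))/8 = -4.599030, |c| > 1 → infeasible
LRL: c = (6 − d² + 2cos(α−β) − 2d(sin α − sin β))/8 = -4.097702, |c| > 1 → infeasible
Shortest: LSR with L = 19.826897 m ≈ 19.8269 m
Convert LSR to answer units (arcs ×180/π): t = 2.759173·180/π = 158.0890°, p = ρ·p = 1.89·4.724238 = 8.9288 m, q = 3.007010·180/π = 172.2890°, L = 19.8269 m.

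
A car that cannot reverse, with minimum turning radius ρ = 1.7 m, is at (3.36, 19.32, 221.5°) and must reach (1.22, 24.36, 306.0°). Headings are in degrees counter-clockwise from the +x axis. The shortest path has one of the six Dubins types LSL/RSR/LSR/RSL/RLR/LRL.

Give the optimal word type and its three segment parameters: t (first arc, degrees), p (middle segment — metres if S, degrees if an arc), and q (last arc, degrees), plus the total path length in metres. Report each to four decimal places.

Let ψ = atan2(Δy, Δx) = atan2(5.04, -2.14) = 113.0062° be the start→goal bearing.
Normalize: d = |goal − start| / ρ = 5.475509/1.7 = 3.220888, α = (θ_start − ψ) mod 360° = 108.4938° = 1.893573 rad, β = (θ_goal − ψ) mod 360° = 192.9938° = 3.368377 rad.
Common terms: sin α = 0.948358, cos α = -0.317202, sin β = -0.224845, cos β = -0.974395, cos(α−β) = 0.095846, d² = 10.374118. Work in radians in the unit-radius frame; every candidate has L = ρ·(t + p + q).
LSL: p² = 2 + d² − 2cos(α−β) + 2d(sin α − sin β) = 19.739938; p = √p² = 4.442965; φ = atan2(cos β − cos α, d + sin α − sin β) = -0.148462 rad; t = (φ − α) mod 2π = 4.241149 rad, q = (β − φ) mod 2π = 3.516839 rad → L = 1.7·(4.241149 + 4.442965 + 3.516839) = 1.7·12.200954 = 20.741621 m
RSR: p² = 2 + d² − 2cos(α−β) + 2d(sin β − sin α) = 4.624914; p = √p² = 2.150561; φ = atan2(cos α − cos β, d − sin α + sin β) = 0.310559 rad; t = (α − φ) mod 2π = 1.583014 rad, q = (φ − β) mod 2π = 3.225368 rad → L = 1.7·(1.583014 + 2.150561 + 3.225368) = 1.7·6.958943 = 11.830204 m
LSR: p² = d² − 2 + 2cos(α−β) + 2d(sin α + sin β) = 13.226518; p = √p² = 3.636828; φ = atan2(−cos α − cos β, d + sin α + sin β) − atan2(−2, p) = 0.819236 rad; t = (φ − α) mod 2π = 5.208848 rad, q = (φ − β) mod 2π = 3.734045 rad → L = 1.7·(5.208848 + 3.636828 + 3.734045) = 1.7·12.579720 = 21.385525 m
RSL: p² = d² − 2 + 2cos(α−β) − 2d(sin α + sin β) = 3.905100; p = √p² = 1.976133; φ = atan2(cos α + cos β, d − sin α − sin β) − atan2(2, p) = -1.268699 rad; t = (α − φ) mod 2π = 3.162272 rad, q = (β − φ) mod 2π = 4.637076 rad → L = 1.7·(3.162272 + 1.976133 + 4.637076) = 1.7·9.775481 = 16.618317 m
RLR: c = (6 − d² + 2cos(α−β) + 2d(sin α − sin β))/8 = 0.421886; p = 2π − arccos c = 5.147913 rad; φ = atan2(cos α − cos β, d − sin α + sin β) = 0.310559 rad; t = (α − φ + p/2) mod 2π = 4.156971 rad, q = (α − β − t + p) mod 2π = 5.799325 rad → L = 1.7·(4.156971 + 5.147913 + 5.799325) = 1.7·15.104208 = 25.677154 m
LRL: c = (6 − d² + 2cos(α−β) − 2d(sin α − sin β))/8 = -1.467492, |c| > 1 → infeasible
Shortest: RSR with L = 11.830204 m ≈ 11.8302 m
Convert RSR to answer units (arcs ×180/π): t = 1.583014·180/π = 90.7000°, p = ρ·p = 1.7·2.150561 = 3.6560 m, q = 3.225368·180/π = 184.8000°, L = 11.8302 m.

RSR: t = 90.7000°, p = 3.6560 m, q = 184.8000°, L = 11.8302 m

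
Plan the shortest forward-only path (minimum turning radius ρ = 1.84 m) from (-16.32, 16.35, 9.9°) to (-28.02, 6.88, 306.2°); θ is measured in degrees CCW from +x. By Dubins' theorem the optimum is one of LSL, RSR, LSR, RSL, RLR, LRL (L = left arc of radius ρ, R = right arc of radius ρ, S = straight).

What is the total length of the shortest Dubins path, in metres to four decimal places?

21.0613 m

Let ψ = atan2(Δy, Δx) = atan2(-9.47, -11.70) = -141.0132° be the start→goal bearing.
Normalize: d = |goal − start| / ρ = 15.052272/1.84 = 8.180583, α = (θ_start − ψ) mod 360° = 150.9132° = 2.633933 rad, β = (θ_goal − ψ) mod 360° = 87.2132° = 1.522158 rad.
Common terms: sin α = 0.486134, cos α = -0.873885, sin β = 0.998817, cos β = 0.048619, cos(α−β) = 0.443071, d² = 66.921934. Work in radians in the unit-radius frame; every candidate has L = ρ·(t + p + q).
LSL: p² = 2 + d² − 2cos(α−β) + 2d(sin α − sin β) = 59.647687; p = √p² = 7.723191; φ = atan2(cos β − cos α, d + sin α − sin β) = 0.119732 rad; t = (φ − α) mod 2π = 3.768984 rad, q = (β − φ) mod 2π = 1.402426 rad → L = 1.84·(3.768984 + 7.723191 + 1.402426) = 1.84·12.894602 = 23.726068 m
RSR: p² = 2 + d² − 2cos(α−β) + 2d(sin β − sin α) = 76.423897; p = √p² = 8.742076; φ = atan2(cos α − cos β, d − sin α + sin β) = -0.105721 rad; t = (α − φ) mod 2π = 2.739654 rad, q = (φ − β) mod 2π = 4.655306 rad → L = 1.84·(2.739654 + 8.742076 + 4.655306) = 1.84·16.137036 = 29.692147 m
LSR: p² = d² − 2 + 2cos(α−β) + 2d(sin α + sin β) = 90.103605; p = √p² = 9.492292; φ = atan2(−cos α − cos β, d + sin α + sin β) − atan2(−2, p) = 0.292836 rad; t = (φ − α) mod 2π = 3.942088 rad, q = (φ − β) mod 2π = 5.053863 rad → L = 1.84·(3.942088 + 9.492292 + 5.053863) = 1.84·18.488243 = 34.018367 m
RSL: p² = d² − 2 + 2cos(α−β) − 2d(sin α + sin β) = 41.512548; p = √p² = 6.443023; φ = atan2(cos α + cos β, d − sin α − sin β) − atan2(2, p) = -0.423618 rad; t = (α − φ) mod 2π = 3.057551 rad, q = (β − φ) mod 2π = 1.945777 rad → L = 1.84·(3.057551 + 6.443023 + 1.945777) = 1.84·11.446351 = 21.061286 m
RLR: c = (6 − d² + 2cos(α−β) + 2d(sin α − sin β))/8 = -8.552987, |c| > 1 → infeasible
LRL: c = (6 − d² + 2cos(α−β) − 2d(sin α − sin β))/8 = -6.455961, |c| > 1 → infeasible
Shortest: RSL with L = 21.061286 m ≈ 21.0613 m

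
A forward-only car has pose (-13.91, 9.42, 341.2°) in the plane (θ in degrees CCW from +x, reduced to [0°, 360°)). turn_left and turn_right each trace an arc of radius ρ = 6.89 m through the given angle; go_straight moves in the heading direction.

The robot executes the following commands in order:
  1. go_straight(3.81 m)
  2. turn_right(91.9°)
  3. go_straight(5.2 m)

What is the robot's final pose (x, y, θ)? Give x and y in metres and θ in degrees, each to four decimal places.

set_pose: (x, y, θ) = (-13.9100, 9.4200, 341.2000°), ρ = 6.89
go_straight(3.81): x += 3.81·cos θ, y += 3.81·sin θ → (-10.3033, 8.1922, 341.2000°)
turn_right(91.9°): centre at ρ to the right, rotate −91.9° → (-6.0785, -0.7657, 249.3000°)
go_straight(5.2): x += 5.2·cos θ, y += 5.2·sin θ → (-7.9165, -5.6300, 249.3000°)

(-7.9165, -5.6300, 249.3000°)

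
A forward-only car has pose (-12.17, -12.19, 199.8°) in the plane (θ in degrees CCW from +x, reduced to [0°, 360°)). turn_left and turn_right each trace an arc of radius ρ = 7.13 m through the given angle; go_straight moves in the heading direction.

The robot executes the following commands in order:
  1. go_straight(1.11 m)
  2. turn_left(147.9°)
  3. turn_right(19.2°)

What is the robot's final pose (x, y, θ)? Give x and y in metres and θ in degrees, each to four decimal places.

(-10.1116, -27.1278, 328.5000°)

set_pose: (x, y, θ) = (-12.1700, -12.1900, 199.8000°), ρ = 7.13
go_straight(1.11): x += 1.11·cos θ, y += 1.11·sin θ → (-13.2144, -12.5660, 199.8000°)
turn_left(147.9°): centre at ρ to the left, rotate +147.9° → (-12.3181, -26.2408, 347.7000°)
turn_right(19.2°): centre at ρ to the right, rotate −19.2° → (-10.1116, -27.1278, 328.5000°)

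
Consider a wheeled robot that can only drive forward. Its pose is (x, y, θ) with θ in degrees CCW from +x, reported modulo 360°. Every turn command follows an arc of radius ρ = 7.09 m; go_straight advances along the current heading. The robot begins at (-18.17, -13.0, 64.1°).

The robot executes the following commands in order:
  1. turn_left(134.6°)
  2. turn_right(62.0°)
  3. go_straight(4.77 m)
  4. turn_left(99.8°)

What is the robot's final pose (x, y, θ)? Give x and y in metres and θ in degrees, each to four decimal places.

(-48.2028, 0.3931, 236.5000°)

set_pose: (x, y, θ) = (-18.1700, -13.0000, 64.1000°), ρ = 7.09
turn_left(134.6°): centre at ρ to the left, rotate +134.6° → (-26.8210, -3.1874, 198.7000°)
turn_right(62.0°): centre at ρ to the right, rotate −62.0° → (-33.9566, -1.6315, 136.7000°)
go_straight(4.77): x += 4.77·cos θ, y += 4.77·sin θ → (-37.4281, 1.6398, 136.7000°)
turn_left(99.8°): centre at ρ to the left, rotate +99.8° → (-48.2028, 0.3931, 236.5000°)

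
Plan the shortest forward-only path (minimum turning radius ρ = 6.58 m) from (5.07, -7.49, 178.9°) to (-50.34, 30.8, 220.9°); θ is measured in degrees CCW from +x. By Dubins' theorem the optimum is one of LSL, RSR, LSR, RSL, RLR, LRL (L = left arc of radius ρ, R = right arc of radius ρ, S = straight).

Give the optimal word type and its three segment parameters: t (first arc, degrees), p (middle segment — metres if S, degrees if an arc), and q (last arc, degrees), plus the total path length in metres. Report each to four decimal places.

RSL: t = 39.6254°, p = 56.2676 m, q = 81.6254°, L = 70.1923 m

Let ψ = atan2(Δy, Δx) = atan2(38.29, -55.41) = 145.3543° be the start→goal bearing.
Normalize: d = |goal − start| / ρ = 67.352745/6.58 = 10.235979, α = (θ_start − ψ) mod 360° = 33.5457° = 0.585482 rad, β = (θ_goal − ψ) mod 360° = 75.5457° = 1.318520 rad.
Common terms: sin α = 0.552601, cos α = 0.833446, sin β = 0.968347, cos β = 0.249608, cos(α−β) = 0.743145, d² = 104.775275. Work in radians in the unit-radius frame; every candidate has L = ρ·(t + p + q).
LSL: p² = 2 + d² − 2cos(α−β) + 2d(sin α − sin β) = 96.777859; p = √p² = 9.837574; φ = atan2(cos β − cos α, d + sin α − sin β) = -0.059383 rad; t = (φ − α) mod 2π = 5.638321 rad, q = (β − φ) mod 2π = 1.377903 rad → L = 6.58·(5.638321 + 9.837574 + 1.377903) = 6.58·16.853797 = 110.897987 m
RSR: p² = 2 + d² − 2cos(α−β) + 2d(sin β − sin α) = 113.800111; p = √p² = 10.667713; φ = atan2(cos α − cos β, d − sin α + sin β) = 0.054757 rad; t = (α − φ) mod 2π = 0.530725 rad, q = (φ − β) mod 2π = 5.019422 rad → L = 6.58·(0.530725 + 10.667713 + 5.019422) = 6.58·16.217861 = 106.713522 m
LSR: p² = d² − 2 + 2cos(α−β) + 2d(sin α + sin β) = 135.398352; p = √p² = 11.636080; φ = atan2(−cos α − cos β, d + sin α + sin β) − atan2(−2, p) = 0.078355 rad; t = (φ − α) mod 2π = 5.776058 rad, q = (φ − β) mod 2π = 5.043020 rad → L = 6.58·(5.776058 + 11.636080 + 5.043020) = 6.58·22.455157 = 147.754935 m
RSL: p² = d² − 2 + 2cos(α−β) − 2d(sin α + sin β) = 73.124777; p = √p² = 8.551303; φ = atan2(cos α + cos β, d − sin α − sin β) − atan2(2, p) = -0.106112 rad; t = (α − φ) mod 2π = 0.691594 rad, q = (β − φ) mod 2π = 1.424633 rad → L = 6.58·(0.691594 + 8.551303 + 1.424633) = 6.58·10.667530 = 70.192346 m
RLR: c = (6 − d² + 2cos(α−β) + 2d(sin α − sin β))/8 = -13.225014, |c| > 1 → infeasible
LRL: c = (6 − d² + 2cos(α−β) − 2d(sin α − sin β))/8 = -11.097232, |c| > 1 → infeasible
Shortest: RSL with L = 70.192346 m ≈ 70.1923 m
Convert RSL to answer units (arcs ×180/π): t = 0.691594·180/π = 39.6254°, p = ρ·p = 6.58·8.551303 = 56.2676 m, q = 1.424633·180/π = 81.6254°, L = 70.1923 m.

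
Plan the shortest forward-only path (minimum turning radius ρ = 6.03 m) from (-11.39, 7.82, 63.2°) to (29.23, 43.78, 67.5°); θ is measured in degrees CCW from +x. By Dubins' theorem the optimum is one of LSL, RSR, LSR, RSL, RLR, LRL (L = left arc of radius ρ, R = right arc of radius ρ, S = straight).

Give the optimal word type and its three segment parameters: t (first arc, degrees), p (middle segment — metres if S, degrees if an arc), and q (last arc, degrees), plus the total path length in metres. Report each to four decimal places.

Let ψ = atan2(Δy, Δx) = atan2(35.96, 40.62) = 41.5178° be the start→goal bearing.
Normalize: d = |goal − start| / ρ = 54.250401/6.03 = 8.996750, α = (θ_start − ψ) mod 360° = 21.6822° = 0.378426 rad, β = (θ_goal − ψ) mod 360° = 25.9822° = 0.453476 rad.
Common terms: sin α = 0.369459, cos α = 0.929247, sin β = 0.438092, cos β = 0.898930, cos(α−β) = 0.997185, d² = 80.941506. Work in radians in the unit-radius frame; every candidate has L = ρ·(t + p + q).
LSL: p² = 2 + d² − 2cos(α−β) + 2d(sin α − sin β) = 79.712173; p = √p² = 8.928167; φ = atan2(cos β − cos α, d + sin α − sin β) = -0.003396 rad; t = (φ − α) mod 2π = 5.901363 rad, q = (β − φ) mod 2π = 0.456871 rad → L = 6.03·(5.901363 + 8.928167 + 0.456871) = 6.03·15.286402 = 92.177003 m
RSR: p² = 2 + d² − 2cos(α−β) + 2d(sin β − sin α) = 82.182098; p = √p² = 9.065434; φ = atan2(cos α − cos β, d − sin α + sin β) = 0.003344 rad; t = (α − φ) mod 2π = 0.375082 rad, q = (φ − β) mod 2π = 5.833054 rad → L = 6.03·(0.375082 + 9.065434 + 5.833054) = 6.03·15.273570 = 92.099629 m
LSR: p² = d² − 2 + 2cos(α−β) + 2d(sin α + sin β) = 95.466546; p = √p² = 9.770698; φ = atan2(−cos α − cos β, d + sin α + sin β) − atan2(−2, p) = 0.017555 rad; t = (φ − α) mod 2π = 5.922314 rad, q = (φ − β) mod 2π = 5.847265 rad → L = 6.03·(5.922314 + 9.770698 + 5.847265) = 6.03·21.540277 = 129.887869 m
RSL: p² = d² − 2 + 2cos(α−β) − 2d(sin α + sin β) = 66.405206; p = √p² = 8.148939; φ = atan2(cos α + cos β, d − sin α − sin β) − atan2(2, p) = -0.021033 rad; t = (α − φ) mod 2π = 0.399459 rad, q = (β − φ) mod 2π = 0.474508 rad → L = 6.03·(0.399459 + 8.148939 + 0.474508) = 6.03·9.022906 = 54.408123 m
RLR: c = (6 − d² + 2cos(α−β) + 2d(sin α − sin β))/8 = -9.272762, |c| > 1 → infeasible
LRL: c = (6 − d² + 2cos(α−β) − 2d(sin α − sin β))/8 = -8.964022, |c| > 1 → infeasible
Shortest: RSL with L = 54.408123 m ≈ 54.4081 m
Convert RSL to answer units (arcs ×180/π): t = 0.399459·180/π = 22.8873°, p = ρ·p = 6.03·8.148939 = 49.1381 m, q = 0.474508·180/π = 27.1873°, L = 54.4081 m.

RSL: t = 22.8873°, p = 49.1381 m, q = 27.1873°, L = 54.4081 m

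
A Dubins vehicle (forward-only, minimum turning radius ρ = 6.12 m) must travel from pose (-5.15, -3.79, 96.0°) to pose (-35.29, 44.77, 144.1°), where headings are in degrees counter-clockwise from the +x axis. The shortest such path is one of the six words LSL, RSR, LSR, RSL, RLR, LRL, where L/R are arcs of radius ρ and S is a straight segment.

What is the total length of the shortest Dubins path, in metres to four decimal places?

57.3054 m

Let ψ = atan2(Δy, Δx) = atan2(48.56, -30.14) = 121.8269° be the start→goal bearing.
Normalize: d = |goal − start| / ρ = 57.153243/6.12 = 9.338765, α = (θ_start − ψ) mod 360° = 334.1731° = 5.832422 rad, β = (θ_goal − ψ) mod 360° = 22.2731° = 0.388740 rad.
Common terms: sin α = -0.435653, cos α = 0.900115, sin β = 0.379022, cos β = 0.925387, cos(α−β) = 0.667833, d² = 87.212536. Work in radians in the unit-radius frame; every candidate has L = ρ·(t + p + q).
LSL: p² = 2 + d² − 2cos(α−β) + 2d(sin α − sin β) = 72.660744; p = √p² = 8.524127; φ = atan2(cos β − cos α, d + sin α − sin β) = 0.002965 rad; t = (φ − α) mod 2π = 0.453729 rad, q = (β − φ) mod 2π = 0.385775 rad → L = 6.12·(0.453729 + 8.524127 + 0.385775) = 6.12·9.363631 = 57.305419 m
RSR: p² = 2 + d² − 2cos(α−β) + 2d(sin β − sin α) = 103.092997; p = √p² = 10.153472; φ = atan2(cos α − cos β, d − sin α + sin β) = -0.002489 rad; t = (α − φ) mod 2π = 5.834911 rad, q = (φ − β) mod 2π = 5.891957 rad → L = 6.12·(5.834911 + 10.153472 + 5.891957) = 6.12·21.880339 = 133.907677 m
LSR: p² = d² − 2 + 2cos(α−β) + 2d(sin α + sin β) = 85.490479; p = √p² = 9.246106; φ = atan2(−cos α − cos β, d + sin α + sin β) − atan2(−2, p) = 0.018835 rad; t = (φ − α) mod 2π = 0.469599 rad, q = (φ − β) mod 2π = 5.913281 rad → L = 6.12·(0.469599 + 9.246106 + 5.913281) = 6.12·15.628986 = 95.649396 m
RSL: p² = d² − 2 + 2cos(α−β) − 2d(sin α + sin β) = 87.605923; p = √p² = 9.359804; φ = atan2(cos α + cos β, d − sin α − sin β) − atan2(2, p) = -0.018607 rad; t = (α − φ) mod 2π = 5.851029 rad, q = (β − φ) mod 2π = 0.407347 rad → L = 6.12·(5.851029 + 9.359804 + 0.407347) = 6.12·15.618180 = 95.583259 m
RLR: c = (6 − d² + 2cos(α−β) + 2d(sin α − sin β))/8 = -11.886625, |c| > 1 → infeasible
LRL: c = (6 − d² + 2cos(α−β) − 2d(sin α − sin β))/8 = -8.082593, |c| > 1 → infeasible
Shortest: LSL with L = 57.305419 m ≈ 57.3054 m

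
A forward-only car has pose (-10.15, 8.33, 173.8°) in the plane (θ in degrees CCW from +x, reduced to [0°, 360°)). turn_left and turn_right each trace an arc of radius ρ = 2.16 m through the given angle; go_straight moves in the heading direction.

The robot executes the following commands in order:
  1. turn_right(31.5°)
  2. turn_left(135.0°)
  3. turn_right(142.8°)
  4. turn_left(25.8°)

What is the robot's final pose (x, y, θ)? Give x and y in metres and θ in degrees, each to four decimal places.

(-19.1966, 5.5160, 160.3000°)

set_pose: (x, y, θ) = (-10.1500, 8.3300, 173.8000°), ρ = 2.16
turn_right(31.5°): centre at ρ to the right, rotate −31.5° → (-11.2376, 8.7683, 142.3000°)
turn_left(135.0°): centre at ρ to the left, rotate +135.0° → (-14.7010, 6.7848, 277.3000°)
turn_right(142.8°): centre at ρ to the right, rotate −142.8° → (-18.3841, 4.9964, 134.5000°)
turn_left(25.8°): centre at ρ to the left, rotate +25.8° → (-19.1966, 5.5160, 160.3000°)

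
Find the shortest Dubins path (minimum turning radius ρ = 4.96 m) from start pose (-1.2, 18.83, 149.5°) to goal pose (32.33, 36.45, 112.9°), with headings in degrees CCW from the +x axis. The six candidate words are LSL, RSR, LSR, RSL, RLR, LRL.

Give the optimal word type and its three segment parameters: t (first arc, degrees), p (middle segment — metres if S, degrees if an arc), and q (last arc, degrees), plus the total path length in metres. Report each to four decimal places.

RSL: t = 146.2950°, p = 27.0404 m, q = 109.6950°, L = 49.2011 m

Let ψ = atan2(Δy, Δx) = atan2(17.62, 33.53) = 27.7219° be the start→goal bearing.
Normalize: d = |goal − start| / ρ = 37.877768/4.96 = 7.636647, α = (θ_start − ψ) mod 360° = 121.7781° = 2.125429 rad, β = (θ_goal − ψ) mod 360° = 85.1781° = 1.486638 rad.
Common terms: sin α = 0.850094, cos α = -0.526631, sin β = 0.996461, cos β = 0.084059, cos(α−β) = 0.802817, d² = 58.318374. Work in radians in the unit-radius frame; every candidate has L = ρ·(t + p + q).
LSL: p² = 2 + d² − 2cos(α−β) + 2d(sin α − sin β) = 56.477237; p = √p² = 7.515134; φ = atan2(cos β − cos α, d + sin α − sin β) = 0.081351 rad; t = (φ − α) mod 2π = 4.239108 rad, q = (β − φ) mod 2π = 1.405287 rad → L = 4.96·(4.239108 + 7.515134 + 1.405287) = 4.96·13.159529 = 65.271262 m
RSR: p² = 2 + d² − 2cos(α−β) + 2d(sin β − sin α) = 60.948240; p = √p² = 7.806935; φ = atan2(cos α − cos β, d − sin α + sin β) = -0.078304 rad; t = (α − φ) mod 2π = 2.203733 rad, q = (φ − β) mod 2π = 4.718243 rad → L = 4.96·(2.203733 + 7.806935 + 4.718243) = 4.96·14.728911 = 73.055400 m
LSR: p² = d² − 2 + 2cos(α−β) + 2d(sin α + sin β) = 86.126983; p = √p² = 9.280462; φ = atan2(−cos α − cos β, d + sin α + sin β) − atan2(−2, p) = 0.258895 rad; t = (φ − α) mod 2π = 4.416652 rad, q = (φ − β) mod 2π = 5.055443 rad → L = 4.96·(4.416652 + 9.280462 + 5.055443) = 4.96·18.752557 = 93.012683 m
RSL: p² = d² − 2 + 2cos(α−β) − 2d(sin α + sin β) = 29.721034; p = √p² = 5.451700; φ = atan2(cos α + cos β, d − sin α − sin β) − atan2(2, p) = -0.427901 rad; t = (α − φ) mod 2π = 2.553330 rad, q = (β − φ) mod 2π = 1.914539 rad → L = 4.96·(2.553330 + 5.451700 + 1.914539) = 4.96·9.919569 = 49.201064 m
RLR: c = (6 − d² + 2cos(α−β) + 2d(sin α − sin β))/8 = -6.618530, |c| > 1 → infeasible
LRL: c = (6 − d² + 2cos(α−β) − 2d(sin α − sin β))/8 = -6.059655, |c| > 1 → infeasible
Shortest: RSL with L = 49.201064 m ≈ 49.2011 m
Convert RSL to answer units (arcs ×180/π): t = 2.553330·180/π = 146.2950°, p = ρ·p = 4.96·5.451700 = 27.0404 m, q = 1.914539·180/π = 109.6950°, L = 49.2011 m.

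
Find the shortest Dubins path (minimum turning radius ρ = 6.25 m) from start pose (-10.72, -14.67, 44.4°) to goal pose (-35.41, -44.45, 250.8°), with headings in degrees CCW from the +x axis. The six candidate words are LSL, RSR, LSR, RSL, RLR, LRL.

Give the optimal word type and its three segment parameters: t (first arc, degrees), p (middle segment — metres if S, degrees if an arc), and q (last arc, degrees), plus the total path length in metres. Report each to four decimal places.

Let ψ = atan2(Δy, Δx) = atan2(-29.78, -24.69) = -129.6614° be the start→goal bearing.
Normalize: d = |goal − start| / ρ = 38.683905/6.25 = 6.189425, α = (θ_start − ψ) mod 360° = 174.0614° = 3.037945 rad, β = (θ_goal − ψ) mod 360° = 20.4614° = 0.357120 rad.
Common terms: sin α = 0.103462, cos α = -0.994633, sin β = 0.349577, cos β = 0.936908, cos(α−β) = -0.895712, d² = 38.308979. Work in radians in the unit-radius frame; every candidate has L = ρ·(t + p + q).
LSL: p² = 2 + d² − 2cos(α−β) + 2d(sin α − sin β) = 39.053780; p = √p² = 6.249302; φ = atan2(cos β − cos α, d + sin α − sin β) = 0.314227 rad; t = (φ − α) mod 2π = 3.559467 rad, q = (β − φ) mod 2π = 0.042893 rad → L = 6.25·(3.559467 + 6.249302 + 0.042893) = 6.25·9.851662 = 61.572887 m
RSR: p² = 2 + d² − 2cos(α−β) + 2d(sin β − sin α) = 45.147025; p = √p² = 6.719154; φ = atan2(cos α − cos β, d − sin α + sin β) = -0.291582 rad; t = (α − φ) mod 2π = 3.329527 rad, q = (φ − β) mod 2π = 5.634484 rad → L = 6.25·(3.329527 + 6.719154 + 5.634484) = 6.25·15.683165 = 98.019779 m
LSR: p² = d² − 2 + 2cos(α−β) + 2d(sin α + sin β) = 40.125656; p = √p² = 6.334481; φ = atan2(−cos α − cos β, d + sin α + sin β) − atan2(−2, p) = 0.314517 rad; t = (φ − α) mod 2π = 3.559757 rad, q = (φ − β) mod 2π = 6.240583 rad → L = 6.25·(3.559757 + 6.334481 + 6.240583) = 6.25·16.134821 = 100.842633 m
RSL: p² = d² − 2 + 2cos(α−β) − 2d(sin α + sin β) = 28.909456; p = √p² = 5.376751; φ = atan2(cos α + cos β, d − sin α − sin β) − atan2(2, p) = -0.366176 rad; t = (α − φ) mod 2π = 3.404121 rad, q = (β − φ) mod 2π = 0.723296 rad → L = 6.25·(3.404121 + 5.376751 + 0.723296) = 6.25·9.504168 = 59.401051 m
RLR: c = (6 − d² + 2cos(α−β) + 2d(sin α − sin β))/8 = -4.643378, |c| > 1 → infeasible
LRL: c = (6 − d² + 2cos(α−β) − 2d(sin α − sin β))/8 = -3.881723, |c| > 1 → infeasible
Shortest: RSL with L = 59.401051 m ≈ 59.4011 m
Convert RSL to answer units (arcs ×180/π): t = 3.404121·180/π = 195.0418°, p = ρ·p = 6.25·5.376751 = 33.6047 m, q = 0.723296·180/π = 41.4418°, L = 59.4011 m.

RSL: t = 195.0418°, p = 33.6047 m, q = 41.4418°, L = 59.4011 m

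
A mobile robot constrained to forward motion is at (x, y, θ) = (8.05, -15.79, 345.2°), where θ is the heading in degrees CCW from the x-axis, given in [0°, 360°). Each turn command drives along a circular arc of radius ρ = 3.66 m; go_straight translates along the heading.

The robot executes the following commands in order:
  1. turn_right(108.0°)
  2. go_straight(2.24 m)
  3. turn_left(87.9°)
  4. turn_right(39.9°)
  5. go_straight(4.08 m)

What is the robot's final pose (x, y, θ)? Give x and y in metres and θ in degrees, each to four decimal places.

(12.4682, -34.1579, 285.2000°)

set_pose: (x, y, θ) = (8.0500, -15.7900, 345.2000°), ρ = 3.66
turn_right(108.0°): centre at ρ to the right, rotate −108.0° → (10.1915, -21.3112, 237.2000°)
go_straight(2.24): x += 2.24·cos θ, y += 2.24·sin θ → (8.9781, -23.1941, 237.2000°)
turn_left(87.9°): centre at ρ to the left, rotate +87.9° → (9.9605, -28.1785, 325.1000°)
turn_right(39.9°): centre at ρ to the right, rotate −39.9° → (11.3984, -30.2206, 285.2000°)
go_straight(4.08): x += 4.08·cos θ, y += 4.08·sin θ → (12.4682, -34.1579, 285.2000°)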